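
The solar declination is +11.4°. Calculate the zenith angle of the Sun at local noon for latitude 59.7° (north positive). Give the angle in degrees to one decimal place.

At local solar noon the hour angle is zero, so the zenith angle is |φ − δ| = |59.7° − (11.4°)| = 48.3°.

48.3°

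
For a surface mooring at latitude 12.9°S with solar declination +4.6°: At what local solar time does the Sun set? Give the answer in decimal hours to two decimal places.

17.93 h

cos H_s = −tan(-12.9°) · tan(4.6°) = 0.0184, so H_s = arccos(0.0184) = 88.95°.
Sunset is at 12 + H_s/15 = 12 + 5.930 = 17.930 h local solar time.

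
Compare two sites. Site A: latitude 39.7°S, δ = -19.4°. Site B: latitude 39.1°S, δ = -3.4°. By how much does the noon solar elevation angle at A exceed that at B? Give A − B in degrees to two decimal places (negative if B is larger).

A: 90° − |-39.7 − (-19.4)| = 69.70°.
B: 90° − |-39.1 − (-3.4)| = 54.30°.
A − B = 69.70 − 54.30 = 15.40°.

+15.40°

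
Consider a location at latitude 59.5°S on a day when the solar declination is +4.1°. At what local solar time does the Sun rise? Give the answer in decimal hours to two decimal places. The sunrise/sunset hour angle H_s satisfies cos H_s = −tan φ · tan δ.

−tan φ tan δ = −(-1.6977)(0.0717) = 0.1217; H_s = arccos(0.1217) = 83.01°.
Sunrise is at 12 − H_s/15 = 12 − 5.534 = 6.466 h local solar time.

6.47 h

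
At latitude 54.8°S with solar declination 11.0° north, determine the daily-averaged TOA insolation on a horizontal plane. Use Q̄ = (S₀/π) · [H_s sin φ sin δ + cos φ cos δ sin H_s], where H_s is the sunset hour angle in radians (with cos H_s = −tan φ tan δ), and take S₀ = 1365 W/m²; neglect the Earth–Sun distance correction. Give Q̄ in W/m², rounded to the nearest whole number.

The sunset hour angle satisfies cos H_s = −tan φ tan δ = 0.2756, giving H_s = 74.00°. In radians, H_s = 1.2915.
H_s sin φ sin δ = 1.2915 × -0.8171 × 0.1908 = -0.2013.
cos φ cos δ sin H_s = 0.5764 × 0.9816 × 0.9612 = 0.5438.
Q̄ = (1365/π) × (-0.2013 + 0.5438) = 434.49 × 0.3425 = 148.81 W/m².

149 W/m²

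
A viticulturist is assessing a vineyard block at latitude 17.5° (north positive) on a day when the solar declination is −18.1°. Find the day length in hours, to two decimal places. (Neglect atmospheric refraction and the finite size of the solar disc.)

11.21 hours

cos H_s = −tan(17.5°) · tan(-18.1°) = 0.1031, so H_s = arccos(0.1031) = 84.08°.
Day length = 2 H_s / 15° h⁻¹ = 168.16° / 15 = 11.211 h.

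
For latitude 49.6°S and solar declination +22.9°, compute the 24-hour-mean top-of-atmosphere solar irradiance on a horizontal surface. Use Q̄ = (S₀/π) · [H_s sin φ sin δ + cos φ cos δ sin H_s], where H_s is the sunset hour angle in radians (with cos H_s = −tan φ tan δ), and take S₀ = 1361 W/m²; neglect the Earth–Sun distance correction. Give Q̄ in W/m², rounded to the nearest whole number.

The sunset hour angle satisfies cos H_s = −tan φ tan δ = 0.4963, giving H_s = 60.24°. In radians, H_s = 1.0514.
H_s sin φ sin δ = 1.0514 × -0.7615 × 0.3891 = -0.3115.
cos φ cos δ sin H_s = 0.6481 × 0.9212 × 0.8681 = 0.5183.
Q̄ = (1361/π) × (-0.3115 + 0.5183) = 433.22 × 0.2068 = 89.59 W/m².

90 W/m²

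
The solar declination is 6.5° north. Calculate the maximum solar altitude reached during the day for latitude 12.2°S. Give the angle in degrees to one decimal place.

At local solar noon the hour angle is zero, so the elevation is 90° − |φ − δ| = 90° − |-12.2° − (6.5°)| = 90° − 18.7° = 71.3°.

71.3°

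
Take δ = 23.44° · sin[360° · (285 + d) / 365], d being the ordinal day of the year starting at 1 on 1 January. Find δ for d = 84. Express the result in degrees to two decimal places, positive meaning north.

360 × (285 + 84) / 365 = 363.945°; sin(363.945°) = 0.0688.
δ = 23.44 × 0.0688 = 1.613° ≈ +1.61°.

+1.61°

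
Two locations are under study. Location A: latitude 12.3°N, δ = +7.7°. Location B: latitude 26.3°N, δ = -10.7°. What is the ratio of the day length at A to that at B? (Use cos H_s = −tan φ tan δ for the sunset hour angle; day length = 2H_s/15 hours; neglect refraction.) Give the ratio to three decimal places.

A: H_s = arccos(−tan 12.3° · tan 7.7°) = 91.69°, so 2H_s/15 = 12.2253 h.
B: H_s = arccos(−tan 26.3° · tan -10.7°) = 84.64°, so 2H_s/15 = 11.2853 h.
Ratio A/B = 12.2253 / 11.2853 = 1.0833.

1.083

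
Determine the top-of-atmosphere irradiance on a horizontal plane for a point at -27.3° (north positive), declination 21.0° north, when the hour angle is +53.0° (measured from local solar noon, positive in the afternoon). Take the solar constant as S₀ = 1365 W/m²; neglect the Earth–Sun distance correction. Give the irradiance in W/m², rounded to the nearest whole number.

cos θ_z = sin(-27.3°) sin(21.0°) + cos(-27.3°) cos(21.0°) cos(53.00°) = -0.1644 + 0.4993 = 0.3349.
Top-of-atmosphere irradiance = S₀ cos θ_z = 1365 × 0.3349 = 457.14 W/m².

457 W/m²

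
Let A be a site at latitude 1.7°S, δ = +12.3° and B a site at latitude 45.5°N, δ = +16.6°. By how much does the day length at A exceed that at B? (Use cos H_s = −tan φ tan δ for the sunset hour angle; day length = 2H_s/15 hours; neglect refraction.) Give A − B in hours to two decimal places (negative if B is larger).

-2.40 h

A: H_s = arccos(−tan -1.7° · tan 12.3°) = 89.63°, so 2H_s/15 = 11.9507 h.
B: H_s = arccos(−tan 45.5° · tan 16.6°) = 107.66°, so 2H_s/15 = 14.3547 h.
A − B = 11.9507 − 14.3547 = -2.4040 h.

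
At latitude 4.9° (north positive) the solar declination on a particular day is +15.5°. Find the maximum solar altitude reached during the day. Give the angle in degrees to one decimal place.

79.4°

At local solar noon the hour angle is zero, so the elevation is 90° − |φ − δ| = 90° − |4.9° − (15.5°)| = 90° − 10.6° = 79.4°.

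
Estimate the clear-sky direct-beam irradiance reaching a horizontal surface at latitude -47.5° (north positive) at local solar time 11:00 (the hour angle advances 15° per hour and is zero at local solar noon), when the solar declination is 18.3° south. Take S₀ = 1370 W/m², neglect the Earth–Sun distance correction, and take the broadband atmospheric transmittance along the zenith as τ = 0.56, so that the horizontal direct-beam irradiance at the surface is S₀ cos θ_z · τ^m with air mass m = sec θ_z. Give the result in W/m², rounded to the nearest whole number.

590 W/m²

Hour angle H = 15° × (11 − 12) = -15.00°.
cos θ_z = sin φ sin δ + cos φ cos δ cos H = (-0.7373)(-0.3140) + (0.6756)(0.9494)(0.9659) = 0.8511.
Air mass m = 1/cos θ_z = 1/0.8511 = 1.175; τ^m = 0.56^1.175 = 0.5060.
Surface direct beam = 1370 × 0.8511 × 0.5060 = 590.00 W/m².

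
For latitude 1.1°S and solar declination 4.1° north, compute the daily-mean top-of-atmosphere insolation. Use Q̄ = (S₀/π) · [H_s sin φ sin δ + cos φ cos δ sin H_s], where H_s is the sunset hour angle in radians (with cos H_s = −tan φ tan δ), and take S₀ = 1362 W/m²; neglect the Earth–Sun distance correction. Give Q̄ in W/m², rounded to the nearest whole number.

−tan φ tan δ = −(-0.0192)(0.0717) = 0.0014; H_s = arccos(0.0014) = 89.92°. In radians, H_s = 1.5694.
H_s sin φ sin δ = 1.5694 × -0.0192 × 0.0715 = -0.0022.
cos φ cos δ sin H_s = 0.9998 × 0.9974 × 1.0000 = 0.9972.
Q̄ = (1362/π) × (-0.0022 + 0.9972) = 433.54 × 0.9950 = 431.37 W/m².

431 W/m²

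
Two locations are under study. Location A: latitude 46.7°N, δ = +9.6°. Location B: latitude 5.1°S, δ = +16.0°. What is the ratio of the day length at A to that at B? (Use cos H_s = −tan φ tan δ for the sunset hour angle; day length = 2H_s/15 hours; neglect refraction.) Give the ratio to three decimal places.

A: H_s = arccos(−tan 46.7° · tan 9.6°) = 100.34°, so 2H_s/15 = 13.3787 h.
B: H_s = arccos(−tan -5.1° · tan 16.0°) = 88.53°, so 2H_s/15 = 11.8040 h.
Ratio A/B = 13.3787 / 11.8040 = 1.1334.

1.133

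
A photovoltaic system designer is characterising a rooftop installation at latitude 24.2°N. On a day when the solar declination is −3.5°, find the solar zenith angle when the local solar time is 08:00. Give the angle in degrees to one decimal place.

64.5°

Hour angle H = 15° × (8 − 12) = -60.00°.
cos θ_z = sin φ sin δ + cos φ cos δ cos H = (0.4099)(-0.0610) + (0.9121)(0.9981)(0.5000) = 0.4302.
θ_z = arccos(0.4302) = 64.52°.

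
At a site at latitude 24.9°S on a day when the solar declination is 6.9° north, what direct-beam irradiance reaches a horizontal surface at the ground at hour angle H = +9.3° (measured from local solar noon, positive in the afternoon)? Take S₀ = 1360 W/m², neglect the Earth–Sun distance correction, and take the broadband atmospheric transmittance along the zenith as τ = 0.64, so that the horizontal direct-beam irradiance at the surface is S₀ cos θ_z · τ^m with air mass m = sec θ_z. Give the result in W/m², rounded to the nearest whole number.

669 W/m²

cos θ_z = sin φ sin δ + cos φ cos δ cos H = (-0.4210)(0.1201) + (0.9070)(0.9928)(0.9869) = 0.8381.
Air mass m = 1/cos θ_z = 1/0.8381 = 1.193; τ^m = 0.64^1.193 = 0.5872.
Surface direct beam = 1360 × 0.8381 × 0.5872 = 669.30 W/m².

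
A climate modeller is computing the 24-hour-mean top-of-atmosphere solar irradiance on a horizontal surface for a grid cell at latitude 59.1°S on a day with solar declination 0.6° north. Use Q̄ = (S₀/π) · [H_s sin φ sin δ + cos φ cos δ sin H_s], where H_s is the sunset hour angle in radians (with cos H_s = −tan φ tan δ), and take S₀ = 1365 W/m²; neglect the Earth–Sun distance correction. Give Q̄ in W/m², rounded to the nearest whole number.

cos H_s = −tan(-59.1°) · tan(0.6°) = 0.0175, so H_s = arccos(0.0175) = 89.00°. In radians, H_s = 1.5533.
H_s sin φ sin δ = 1.5533 × -0.8581 × 0.0105 = -0.0140.
cos φ cos δ sin H_s = 0.5135 × 0.9999 × 0.9998 = 0.5133.
Q̄ = (1365/π) × (-0.0140 + 0.5133) = 434.49 × 0.4993 = 216.94 W/m².

217 W/m²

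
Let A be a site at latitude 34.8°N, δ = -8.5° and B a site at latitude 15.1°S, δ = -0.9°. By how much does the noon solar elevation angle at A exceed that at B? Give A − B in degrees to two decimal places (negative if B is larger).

A: 90° − |34.8 − (-8.5)| = 46.70°.
B: 90° − |-15.1 − (-0.9)| = 75.80°.
A − B = 46.70 − 75.80 = -29.10°.

-29.10°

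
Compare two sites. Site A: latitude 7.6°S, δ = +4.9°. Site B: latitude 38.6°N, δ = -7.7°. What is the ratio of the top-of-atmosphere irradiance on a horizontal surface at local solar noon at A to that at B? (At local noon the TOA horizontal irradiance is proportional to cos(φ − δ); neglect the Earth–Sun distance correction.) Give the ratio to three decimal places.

1.413

A: cos θ_z = cos(-7.6° − (4.9°)) = 0.9763.
B: cos θ_z = cos(38.6° − (-7.7°)) = 0.6909.
Ratio A/B = 0.9763 / 0.6909 = 1.4131.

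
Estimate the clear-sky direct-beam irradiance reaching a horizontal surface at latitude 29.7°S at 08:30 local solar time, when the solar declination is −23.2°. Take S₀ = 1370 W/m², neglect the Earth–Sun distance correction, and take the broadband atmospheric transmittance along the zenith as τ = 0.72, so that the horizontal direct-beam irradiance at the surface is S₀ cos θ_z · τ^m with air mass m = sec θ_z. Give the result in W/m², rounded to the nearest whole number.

576 W/m²

Hour angle H = 15° × (8.5 − 12) = -52.50°.
With φ = -29.7°, δ = -23.2°, H = -52.50°: sin φ sin δ = 0.1952, cos φ cos δ cos H = 0.4860, so cos θ_z = 0.6812.
Air mass m = 1/cos θ_z = 1/0.6812 = 1.468; τ^m = 0.72^1.468 = 0.6174.
Surface direct beam = 1370 × 0.6812 × 0.6174 = 576.18 W/m².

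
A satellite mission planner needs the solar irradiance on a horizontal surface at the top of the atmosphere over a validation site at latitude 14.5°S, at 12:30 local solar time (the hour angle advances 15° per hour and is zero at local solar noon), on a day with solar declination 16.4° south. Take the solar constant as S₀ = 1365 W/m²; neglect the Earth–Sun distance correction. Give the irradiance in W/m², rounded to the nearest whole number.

Hour angle H = 15° × (12.5 − 12) = 7.50°.
cos θ_z = sin(-14.5°) sin(-16.4°) + cos(-14.5°) cos(-16.4°) cos(7.50°) = 0.0707 + 0.9208 = 0.9915.
Top-of-atmosphere irradiance = S₀ cos θ_z = 1365 × 0.9915 = 1353.40 W/m².

1353 W/m²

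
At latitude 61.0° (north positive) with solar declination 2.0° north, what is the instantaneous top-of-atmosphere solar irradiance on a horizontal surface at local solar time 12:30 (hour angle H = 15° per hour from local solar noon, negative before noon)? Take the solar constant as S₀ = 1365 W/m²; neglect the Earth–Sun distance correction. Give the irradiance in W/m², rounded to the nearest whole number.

Hour angle H = 15° × (12.5 − 12) = 7.50°.
cos θ_z = sin(61.0°) sin(2.0°) + cos(61.0°) cos(2.0°) cos(7.50°) = 0.0305 + 0.4804 = 0.5109.
Top-of-atmosphere irradiance = S₀ cos θ_z = 1365 × 0.5109 = 697.38 W/m².

697 W/m²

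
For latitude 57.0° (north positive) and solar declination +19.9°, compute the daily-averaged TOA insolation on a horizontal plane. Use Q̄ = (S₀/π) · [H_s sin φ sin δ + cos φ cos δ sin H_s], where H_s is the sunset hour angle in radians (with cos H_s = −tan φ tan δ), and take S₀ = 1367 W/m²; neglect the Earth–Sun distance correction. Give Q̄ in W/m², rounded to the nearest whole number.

454 W/m²

−tan φ tan δ = −(1.5399)(0.3620) = -0.5574; H_s = arccos(-0.5574) = 123.88°. In radians, H_s = 2.1621.
H_s sin φ sin δ = 2.1621 × 0.8387 × 0.3404 = 0.6173.
cos φ cos δ sin H_s = 0.5446 × 0.9403 × 0.8302 = 0.4251.
Q̄ = (1367/π) × (0.6173 + 0.4251) = 435.13 × 1.0424 = 453.58 W/m².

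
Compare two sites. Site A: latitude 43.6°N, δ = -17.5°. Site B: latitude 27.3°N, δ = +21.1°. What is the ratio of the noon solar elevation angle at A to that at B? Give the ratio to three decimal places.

A: 90° − |43.6 − (-17.5)| = 28.90°.
B: 90° − |27.3 − (21.1)| = 83.80°.
Ratio A/B = 28.9000 / 83.8000 = 0.3449.

0.345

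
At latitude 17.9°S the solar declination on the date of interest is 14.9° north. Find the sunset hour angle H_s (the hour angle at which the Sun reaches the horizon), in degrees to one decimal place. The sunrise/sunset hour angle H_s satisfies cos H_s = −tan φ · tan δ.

85.1°

cos H_s = −tan(-17.9°) · tan(14.9°) = 0.0859, so H_s = arccos(0.0859) = 85.07°.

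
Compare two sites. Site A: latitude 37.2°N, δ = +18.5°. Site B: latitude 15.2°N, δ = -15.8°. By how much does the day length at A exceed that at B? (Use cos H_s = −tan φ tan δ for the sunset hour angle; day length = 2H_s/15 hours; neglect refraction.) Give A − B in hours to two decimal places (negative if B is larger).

+2.55 h

A: H_s = arccos(−tan 37.2° · tan 18.5°) = 104.71°, so 2H_s/15 = 13.9613 h.
B: H_s = arccos(−tan 15.2° · tan -15.8°) = 85.59°, so 2H_s/15 = 11.4120 h.
A − B = 13.9613 − 11.4120 = 2.5493 h.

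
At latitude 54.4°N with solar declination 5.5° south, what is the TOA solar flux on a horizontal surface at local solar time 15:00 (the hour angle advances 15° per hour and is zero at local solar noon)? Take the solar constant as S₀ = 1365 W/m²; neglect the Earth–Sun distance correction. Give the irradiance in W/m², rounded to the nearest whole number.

453 W/m²

Hour angle H = 15° × (15 − 12) = 45.00°.
With φ = 54.4°, δ = -5.5°, H = 45.00°: sin φ sin δ = -0.0779, cos φ cos δ cos H = 0.4097, so cos θ_z = 0.3318.
Top-of-atmosphere irradiance = S₀ cos θ_z = 1365 × 0.3318 = 452.91 W/m².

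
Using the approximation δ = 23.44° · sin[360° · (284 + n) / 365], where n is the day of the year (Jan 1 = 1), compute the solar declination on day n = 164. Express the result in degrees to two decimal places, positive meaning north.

360 × (284 + 164) / 365 = 441.863°; sin(441.863°) = 0.9899.
δ = 23.44 × 0.9899 = 23.203° ≈ +23.20°.

+23.20°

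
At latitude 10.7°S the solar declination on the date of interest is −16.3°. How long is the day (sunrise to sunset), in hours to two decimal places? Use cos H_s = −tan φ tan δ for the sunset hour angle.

12.42 hours

The sunset hour angle satisfies cos H_s = −tan φ tan δ = -0.0553, giving H_s = 93.17°.
Day length = 2 H_s / 15° h⁻¹ = 186.34° / 15 = 12.423 h.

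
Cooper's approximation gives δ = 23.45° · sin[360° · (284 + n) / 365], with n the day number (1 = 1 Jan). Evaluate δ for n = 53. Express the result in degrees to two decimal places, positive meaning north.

-10.87°

360 × (284 + 53) / 365 = 332.384°; sin(332.384°) = -0.4635.
δ = 23.45 × -0.4635 = -10.869° ≈ -10.87°.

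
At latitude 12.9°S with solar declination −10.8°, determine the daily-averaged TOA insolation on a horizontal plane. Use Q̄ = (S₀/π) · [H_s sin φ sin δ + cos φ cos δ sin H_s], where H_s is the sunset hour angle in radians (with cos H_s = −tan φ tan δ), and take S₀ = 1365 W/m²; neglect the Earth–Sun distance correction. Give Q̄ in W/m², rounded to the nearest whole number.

−tan φ tan δ = −(-0.2290)(-0.1908) = -0.0437; H_s = arccos(-0.0437) = 92.50°. In radians, H_s = 1.6144.
H_s sin φ sin δ = 1.6144 × -0.2233 × -0.1874 = 0.0676.
cos φ cos δ sin H_s = 0.9748 × 0.9823 × 0.9990 = 0.9566.
Q̄ = (1365/π) × (0.0676 + 0.9566) = 434.49 × 1.0242 = 445.00 W/m².

445 W/m²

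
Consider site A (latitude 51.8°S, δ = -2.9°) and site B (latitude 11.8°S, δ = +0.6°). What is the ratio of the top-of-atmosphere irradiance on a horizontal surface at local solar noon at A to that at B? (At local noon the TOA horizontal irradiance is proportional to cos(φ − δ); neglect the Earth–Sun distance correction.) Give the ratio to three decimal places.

0.673

A: cos θ_z = cos(-51.8° − (-2.9°)) = 0.6574.
B: cos θ_z = cos(-11.8° − (0.6°)) = 0.9767.
Ratio A/B = 0.6574 / 0.9767 = 0.6731.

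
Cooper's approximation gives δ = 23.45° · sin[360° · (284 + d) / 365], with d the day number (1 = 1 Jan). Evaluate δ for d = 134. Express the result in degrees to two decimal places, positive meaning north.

360 × (284 + 134) / 365 = 412.274°; sin(412.274°) = 0.7909.
δ = 23.45 × 0.7909 = 18.547° ≈ +18.55°.

+18.55°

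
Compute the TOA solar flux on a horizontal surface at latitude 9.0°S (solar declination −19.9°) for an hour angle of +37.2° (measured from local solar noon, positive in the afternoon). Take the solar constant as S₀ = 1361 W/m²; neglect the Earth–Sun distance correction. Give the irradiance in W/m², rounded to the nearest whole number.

1079 W/m²

cos θ_z = sin φ sin δ + cos φ cos δ cos H = (-0.1564)(-0.3404) + (0.9877)(0.9403)(0.7965) = 0.7930.
Top-of-atmosphere irradiance = S₀ cos θ_z = 1361 × 0.7930 = 1079.27 W/m².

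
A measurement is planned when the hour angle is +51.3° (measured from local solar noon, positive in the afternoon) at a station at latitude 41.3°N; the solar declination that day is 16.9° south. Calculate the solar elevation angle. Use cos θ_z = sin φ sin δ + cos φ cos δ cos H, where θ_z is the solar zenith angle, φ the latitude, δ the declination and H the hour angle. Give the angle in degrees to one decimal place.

14.9°

cos θ_z = sin φ sin δ + cos φ cos δ cos H = (0.6600)(-0.2907) + (0.7513)(0.9568)(0.6252) = 0.2576.
θ_z = arccos(0.2576) = 75.07°, so the elevation is 90° − 75.07° = 14.93°.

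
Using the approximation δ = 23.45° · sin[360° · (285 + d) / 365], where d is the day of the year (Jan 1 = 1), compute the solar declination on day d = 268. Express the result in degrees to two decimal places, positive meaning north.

-2.22°

360 × (285 + 268) / 365 = 545.425°; sin(545.425°) = -0.0945.
δ = 23.45 × -0.0945 = -2.216° ≈ -2.22°.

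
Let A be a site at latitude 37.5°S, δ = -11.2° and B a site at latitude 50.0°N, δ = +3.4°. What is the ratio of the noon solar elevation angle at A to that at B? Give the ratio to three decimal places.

A: 90° − |-37.5 − (-11.2)| = 63.70°.
B: 90° − |50.0 − (3.4)| = 43.40°.
Ratio A/B = 63.7000 / 43.4000 = 1.4677.

1.468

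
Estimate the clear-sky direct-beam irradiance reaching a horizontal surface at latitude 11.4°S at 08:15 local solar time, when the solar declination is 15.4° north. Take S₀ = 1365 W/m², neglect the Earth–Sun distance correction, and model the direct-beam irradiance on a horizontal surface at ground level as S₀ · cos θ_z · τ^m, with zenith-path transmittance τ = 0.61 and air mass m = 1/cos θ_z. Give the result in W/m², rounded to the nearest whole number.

227 W/m²

Hour angle H = 15° × (8.25 − 12) = -56.25°.
cos θ_z = sin(-11.4°) sin(15.4°) + cos(-11.4°) cos(15.4°) cos(-56.25°) = -0.0525 + 0.5251 = 0.4726.
Air mass m = 1/cos θ_z = 1/0.4726 = 2.116; τ^m = 0.61^2.116 = 0.3514.
Surface direct beam = 1365 × 0.4726 × 0.3514 = 226.69 W/m².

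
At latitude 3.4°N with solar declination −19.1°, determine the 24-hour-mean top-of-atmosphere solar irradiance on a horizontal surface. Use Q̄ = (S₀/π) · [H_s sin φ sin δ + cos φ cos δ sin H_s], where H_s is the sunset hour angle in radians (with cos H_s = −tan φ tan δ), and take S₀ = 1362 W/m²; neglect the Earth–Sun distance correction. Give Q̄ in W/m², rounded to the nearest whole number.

The sunset hour angle satisfies cos H_s = −tan φ tan δ = 0.0206, giving H_s = 88.82°. In radians, H_s = 1.5502.
H_s sin φ sin δ = 1.5502 × 0.0593 × -0.3272 = -0.0301.
cos φ cos δ sin H_s = 0.9982 × 0.9449 × 0.9998 = 0.9430.
Q̄ = (1362/π) × (-0.0301 + 0.9430) = 433.54 × 0.9129 = 395.78 W/m².

396 W/m²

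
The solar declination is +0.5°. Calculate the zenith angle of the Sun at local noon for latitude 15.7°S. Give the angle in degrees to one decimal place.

At local solar noon the hour angle is zero, so the zenith angle is |φ − δ| = |-15.7° − (0.5°)| = 16.2°.

16.2°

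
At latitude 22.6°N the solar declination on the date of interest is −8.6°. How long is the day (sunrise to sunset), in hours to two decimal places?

−tan φ tan δ = −(0.4163)(-0.1512) = 0.0629; H_s = arccos(0.0629) = 86.39°.
Day length = 2 H_s / 15° h⁻¹ = 172.78° / 15 = 11.519 h.

11.52 hours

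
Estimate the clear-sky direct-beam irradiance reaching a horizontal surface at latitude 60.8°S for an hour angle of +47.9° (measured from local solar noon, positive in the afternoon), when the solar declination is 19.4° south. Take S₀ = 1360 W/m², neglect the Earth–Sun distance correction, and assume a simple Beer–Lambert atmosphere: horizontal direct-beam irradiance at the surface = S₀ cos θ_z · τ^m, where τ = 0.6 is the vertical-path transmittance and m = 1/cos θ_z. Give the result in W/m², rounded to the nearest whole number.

With φ = -60.8°, δ = -19.4°, H = 47.90°: sin φ sin δ = 0.2900, cos φ cos δ cos H = 0.3085, so cos θ_z = 0.5985.
Air mass m = 1/cos θ_z = 1/0.5985 = 1.671; τ^m = 0.6^1.671 = 0.4259.
Surface direct beam = 1360 × 0.5985 × 0.4259 = 346.67 W/m².

347 W/m²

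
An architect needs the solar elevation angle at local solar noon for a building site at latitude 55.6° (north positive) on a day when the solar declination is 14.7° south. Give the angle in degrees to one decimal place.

19.7°

At local solar noon the hour angle is zero, so the elevation is 90° − |φ − δ| = 90° − |55.6° − (-14.7°)| = 90° − 70.3° = 19.7°.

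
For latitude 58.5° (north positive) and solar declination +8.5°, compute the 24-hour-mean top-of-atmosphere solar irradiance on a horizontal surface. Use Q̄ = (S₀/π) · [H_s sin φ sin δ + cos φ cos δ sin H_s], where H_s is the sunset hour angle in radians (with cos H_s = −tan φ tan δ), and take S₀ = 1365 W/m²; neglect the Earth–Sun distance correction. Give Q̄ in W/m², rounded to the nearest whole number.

The sunset hour angle satisfies cos H_s = −tan φ tan δ = -0.2439, giving H_s = 104.12°. In radians, H_s = 1.8172.
H_s sin φ sin δ = 1.8172 × 0.8526 × 0.1478 = 0.2290.
cos φ cos δ sin H_s = 0.5225 × 0.9890 × 0.9698 = 0.5011.
Q̄ = (1365/π) × (0.2290 + 0.5011) = 434.49 × 0.7301 = 317.22 W/m².

317 W/m²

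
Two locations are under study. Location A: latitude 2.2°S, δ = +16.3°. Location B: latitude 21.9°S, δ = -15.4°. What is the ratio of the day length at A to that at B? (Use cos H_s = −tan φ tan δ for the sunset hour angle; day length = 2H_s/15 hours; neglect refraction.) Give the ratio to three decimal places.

A: H_s = arccos(−tan -2.2° · tan 16.3°) = 89.36°, so 2H_s/15 = 11.9147 h.
B: H_s = arccos(−tan -21.9° · tan -15.4°) = 96.36°, so 2H_s/15 = 12.8480 h.
Ratio A/B = 11.9147 / 12.8480 = 0.9274.

0.927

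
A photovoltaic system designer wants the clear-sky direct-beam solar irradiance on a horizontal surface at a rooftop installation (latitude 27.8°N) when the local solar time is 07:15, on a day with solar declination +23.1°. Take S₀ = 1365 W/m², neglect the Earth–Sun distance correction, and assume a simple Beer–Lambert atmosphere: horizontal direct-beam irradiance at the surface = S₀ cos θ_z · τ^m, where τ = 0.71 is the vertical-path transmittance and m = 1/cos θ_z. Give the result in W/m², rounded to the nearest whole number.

281 W/m²

Hour angle H = 15° × (7.25 − 12) = -71.25°.
cos θ_z = sin(27.8°) sin(23.1°) + cos(27.8°) cos(23.1°) cos(-71.25°) = 0.1830 + 0.2615 = 0.4445.
Air mass m = 1/cos θ_z = 1/0.4445 = 2.250; τ^m = 0.71^2.250 = 0.4627.
Surface direct beam = 1365 × 0.4445 × 0.4627 = 280.74 W/m².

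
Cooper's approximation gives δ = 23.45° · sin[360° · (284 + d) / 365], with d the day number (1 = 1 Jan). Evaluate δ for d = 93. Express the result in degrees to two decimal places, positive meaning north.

+4.81°

360 × (284 + 93) / 365 = 371.836°; sin(371.836°) = 0.2051.
δ = 23.45 × 0.2051 = 4.810° ≈ +4.81°.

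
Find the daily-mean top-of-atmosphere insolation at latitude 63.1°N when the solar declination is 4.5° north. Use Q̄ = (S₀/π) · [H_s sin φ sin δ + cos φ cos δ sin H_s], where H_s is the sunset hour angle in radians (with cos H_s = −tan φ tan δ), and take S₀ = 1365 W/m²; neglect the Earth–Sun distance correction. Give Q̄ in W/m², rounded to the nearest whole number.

cos H_s = −tan(63.1°) · tan(4.5°) = -0.1551, so H_s = arccos(-0.1551) = 98.92°. In radians, H_s = 1.7265.
H_s sin φ sin δ = 1.7265 × 0.8918 × 0.0785 = 0.1209.
cos φ cos δ sin H_s = 0.4524 × 0.9969 × 0.9879 = 0.4455.
Q̄ = (1365/π) × (0.1209 + 0.4455) = 434.49 × 0.5664 = 246.10 W/m².

246 W/m²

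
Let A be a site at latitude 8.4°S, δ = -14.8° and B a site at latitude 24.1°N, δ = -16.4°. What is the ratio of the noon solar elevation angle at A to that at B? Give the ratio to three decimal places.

1.689

A: 90° − |-8.4 − (-14.8)| = 83.60°.
B: 90° − |24.1 − (-16.4)| = 49.50°.
Ratio A/B = 83.6000 / 49.5000 = 1.6889.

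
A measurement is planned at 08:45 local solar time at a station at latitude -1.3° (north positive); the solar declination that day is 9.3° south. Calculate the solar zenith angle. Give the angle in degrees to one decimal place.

49.1°

Hour angle H = 15° × (8.75 − 12) = -48.75°.
With φ = -1.3°, δ = -9.3°, H = -48.75°: sin φ sin δ = 0.0037, cos φ cos δ cos H = 0.6505, so cos θ_z = 0.6542.
θ_z = arccos(0.6542) = 49.14°.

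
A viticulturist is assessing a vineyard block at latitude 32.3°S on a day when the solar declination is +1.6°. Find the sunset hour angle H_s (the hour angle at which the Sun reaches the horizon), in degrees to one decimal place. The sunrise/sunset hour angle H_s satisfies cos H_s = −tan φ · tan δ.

89.0°

−tan φ tan δ = −(-0.6322)(0.0279) = 0.0176; H_s = arccos(0.0176) = 88.99°.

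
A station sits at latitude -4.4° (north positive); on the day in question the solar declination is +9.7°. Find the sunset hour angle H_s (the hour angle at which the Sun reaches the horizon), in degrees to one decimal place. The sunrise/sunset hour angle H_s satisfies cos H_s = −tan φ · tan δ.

89.2°

cos H_s = −tan(-4.4°) · tan(9.7°) = 0.0132, so H_s = arccos(0.0132) = 89.24°.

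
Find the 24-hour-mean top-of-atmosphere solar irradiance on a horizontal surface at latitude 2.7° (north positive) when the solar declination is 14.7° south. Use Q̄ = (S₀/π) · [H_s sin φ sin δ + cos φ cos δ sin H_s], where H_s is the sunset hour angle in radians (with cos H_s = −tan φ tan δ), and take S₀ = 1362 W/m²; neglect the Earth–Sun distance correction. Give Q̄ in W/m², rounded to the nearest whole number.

411 W/m²

−tan φ tan δ = −(0.0472)(-0.2623) = 0.0124; H_s = arccos(0.0124) = 89.29°. In radians, H_s = 1.5584.
H_s sin φ sin δ = 1.5584 × 0.0471 × -0.2538 = -0.0186.
cos φ cos δ sin H_s = 0.9989 × 0.9673 × 0.9999 = 0.9661.
Q̄ = (1362/π) × (-0.0186 + 0.9661) = 433.54 × 0.9475 = 410.78 W/m².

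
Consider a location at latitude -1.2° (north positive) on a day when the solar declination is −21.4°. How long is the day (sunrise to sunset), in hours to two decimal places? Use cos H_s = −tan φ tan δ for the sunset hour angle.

12.06 hours

cos H_s = −tan(-1.2°) · tan(-21.4°) = -0.0082, so H_s = arccos(-0.0082) = 90.47°.
Day length = 2 H_s / 15° h⁻¹ = 180.94° / 15 = 12.063 h.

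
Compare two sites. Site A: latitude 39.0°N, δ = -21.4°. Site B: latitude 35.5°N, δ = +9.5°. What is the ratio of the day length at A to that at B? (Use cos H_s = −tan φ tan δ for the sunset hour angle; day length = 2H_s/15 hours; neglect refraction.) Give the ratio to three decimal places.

A: H_s = arccos(−tan 39.0° · tan -21.4°) = 71.50°, so 2H_s/15 = 9.5333 h.
B: H_s = arccos(−tan 35.5° · tan 9.5°) = 96.86°, so 2H_s/15 = 12.9147 h.
Ratio A/B = 9.5333 / 12.9147 = 0.7382.

0.738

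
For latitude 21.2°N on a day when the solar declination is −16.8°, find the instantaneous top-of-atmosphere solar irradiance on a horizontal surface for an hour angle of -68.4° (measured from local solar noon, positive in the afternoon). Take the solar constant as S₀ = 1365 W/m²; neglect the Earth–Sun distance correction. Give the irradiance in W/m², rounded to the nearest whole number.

With φ = 21.2°, δ = -16.8°, H = -68.40°: sin φ sin δ = -0.1045, cos φ cos δ cos H = 0.3286, so cos θ_z = 0.2241.
Top-of-atmosphere irradiance = S₀ cos θ_z = 1365 × 0.2241 = 305.90 W/m².

306 W/m²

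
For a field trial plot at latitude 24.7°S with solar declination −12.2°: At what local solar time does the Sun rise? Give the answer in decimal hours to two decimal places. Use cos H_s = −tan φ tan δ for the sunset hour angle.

5.62 h

−tan φ tan δ = −(-0.4599)(-0.2162) = -0.0994; H_s = arccos(-0.0994) = 95.70°.
Sunrise is at 12 − H_s/15 = 12 − 6.380 = 5.620 h local solar time.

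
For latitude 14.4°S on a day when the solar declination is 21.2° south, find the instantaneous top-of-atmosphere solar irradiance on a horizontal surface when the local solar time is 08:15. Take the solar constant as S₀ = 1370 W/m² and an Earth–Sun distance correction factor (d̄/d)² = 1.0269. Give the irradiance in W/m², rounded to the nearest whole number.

832 W/m²

Hour angle H = 15° × (8.25 − 12) = -56.25°.
With φ = -14.4°, δ = -21.2°, H = -56.25°: sin φ sin δ = 0.0899, cos φ cos δ cos H = 0.5017, so cos θ_z = 0.5916.
Top-of-atmosphere irradiance = S₀ (d̄/d)² cos θ_z = 1370 × 1.0269 × 0.5916 = 832.29 W/m².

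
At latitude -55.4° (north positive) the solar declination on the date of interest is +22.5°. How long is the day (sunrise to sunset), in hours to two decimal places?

cos H_s = −tan(-55.4°) · tan(22.5°) = 0.6004, so H_s = arccos(0.6004) = 53.10°.
Day length = 2 H_s / 15° h⁻¹ = 106.20° / 15 = 7.080 h.

7.08 hours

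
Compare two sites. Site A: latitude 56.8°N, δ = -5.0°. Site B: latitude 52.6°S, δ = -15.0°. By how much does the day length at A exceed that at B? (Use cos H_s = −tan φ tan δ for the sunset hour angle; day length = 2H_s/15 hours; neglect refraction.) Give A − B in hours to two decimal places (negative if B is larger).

-3.76 h

A: H_s = arccos(−tan 56.8° · tan -5.0°) = 82.32°, so 2H_s/15 = 10.9760 h.
B: H_s = arccos(−tan -52.6° · tan -15.0°) = 110.52°, so 2H_s/15 = 14.7360 h.
A − B = 10.9760 − 14.7360 = -3.7600 h.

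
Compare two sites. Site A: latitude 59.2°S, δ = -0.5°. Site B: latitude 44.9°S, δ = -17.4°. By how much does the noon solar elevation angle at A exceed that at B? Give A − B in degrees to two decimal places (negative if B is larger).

-31.20°

A: 90° − |-59.2 − (-0.5)| = 31.30°.
B: 90° − |-44.9 − (-17.4)| = 62.50°.
A − B = 31.30 − 62.50 = -31.20°.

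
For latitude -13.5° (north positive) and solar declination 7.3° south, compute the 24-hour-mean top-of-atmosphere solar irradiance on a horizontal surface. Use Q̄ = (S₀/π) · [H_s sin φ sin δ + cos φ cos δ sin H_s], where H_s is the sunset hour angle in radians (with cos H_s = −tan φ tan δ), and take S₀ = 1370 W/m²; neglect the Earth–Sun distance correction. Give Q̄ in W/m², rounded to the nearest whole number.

441 W/m²

−tan φ tan δ = −(-0.2401)(-0.1281) = -0.0308; H_s = arccos(-0.0308) = 91.76°. In radians, H_s = 1.6015.
H_s sin φ sin δ = 1.6015 × -0.2334 × -0.1271 = 0.0475.
cos φ cos δ sin H_s = 0.9724 × 0.9919 × 0.9995 = 0.9640.
Q̄ = (1370/π) × (0.0475 + 0.9640) = 436.08 × 1.0115 = 441.09 W/m².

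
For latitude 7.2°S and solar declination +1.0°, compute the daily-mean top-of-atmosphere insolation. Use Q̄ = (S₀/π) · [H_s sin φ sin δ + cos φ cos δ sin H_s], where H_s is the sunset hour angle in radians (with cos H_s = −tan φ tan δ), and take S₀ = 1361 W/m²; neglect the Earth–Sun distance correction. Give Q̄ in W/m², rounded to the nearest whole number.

428 W/m²

−tan φ tan δ = −(-0.1263)(0.0175) = 0.0022; H_s = arccos(0.0022) = 89.87°. In radians, H_s = 1.5685.
H_s sin φ sin δ = 1.5685 × -0.1253 × 0.0175 = -0.0034.
cos φ cos δ sin H_s = 0.9921 × 0.9998 × 1.0000 = 0.9919.
Q̄ = (1361/π) × (-0.0034 + 0.9919) = 433.22 × 0.9885 = 428.24 W/m².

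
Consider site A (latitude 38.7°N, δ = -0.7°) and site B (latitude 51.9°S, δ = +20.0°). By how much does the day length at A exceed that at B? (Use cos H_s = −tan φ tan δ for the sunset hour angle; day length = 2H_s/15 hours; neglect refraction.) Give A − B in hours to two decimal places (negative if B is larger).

+3.61 h

A: H_s = arccos(−tan 38.7° · tan -0.7°) = 89.44°, so 2H_s/15 = 11.9253 h.
B: H_s = arccos(−tan -51.9° · tan 20.0°) = 62.34°, so 2H_s/15 = 8.3120 h.
A − B = 11.9253 − 8.3120 = 3.6133 h.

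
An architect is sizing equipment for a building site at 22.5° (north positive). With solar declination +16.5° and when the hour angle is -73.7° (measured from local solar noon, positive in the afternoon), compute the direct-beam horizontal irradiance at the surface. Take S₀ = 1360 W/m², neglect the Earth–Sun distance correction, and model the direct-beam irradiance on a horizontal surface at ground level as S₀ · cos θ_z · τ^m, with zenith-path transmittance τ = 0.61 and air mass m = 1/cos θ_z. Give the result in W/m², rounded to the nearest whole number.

122 W/m²

With φ = 22.5°, δ = 16.5°, H = -73.70°: sin φ sin δ = 0.1087, cos φ cos δ cos H = 0.2486, so cos θ_z = 0.3573.
Air mass m = 1/cos θ_z = 1/0.3573 = 2.799; τ^m = 0.61^2.799 = 0.2507.
Surface direct beam = 1360 × 0.3573 × 0.2507 = 121.82 W/m².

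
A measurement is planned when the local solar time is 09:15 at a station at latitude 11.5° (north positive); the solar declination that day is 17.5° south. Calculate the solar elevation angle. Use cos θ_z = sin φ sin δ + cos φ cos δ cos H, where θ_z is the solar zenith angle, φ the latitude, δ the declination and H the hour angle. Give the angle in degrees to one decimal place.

Hour angle H = 15° × (9.25 − 12) = -41.25°.
With φ = 11.5°, δ = -17.5°, H = -41.25°: sin φ sin δ = -0.0600, cos φ cos δ cos H = 0.7026, so cos θ_z = 0.6426.
θ_z = arccos(0.6426) = 50.01°, so the elevation is 90° − 50.01° = 39.99°.

40.0°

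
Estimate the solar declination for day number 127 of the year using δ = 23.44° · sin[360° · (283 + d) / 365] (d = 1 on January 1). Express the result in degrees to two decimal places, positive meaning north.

360 × (283 + 127) / 365 = 404.384°; sin(404.384°) = 0.6995.
δ = 23.44 × 0.6995 = 16.396° ≈ +16.40°.

+16.40°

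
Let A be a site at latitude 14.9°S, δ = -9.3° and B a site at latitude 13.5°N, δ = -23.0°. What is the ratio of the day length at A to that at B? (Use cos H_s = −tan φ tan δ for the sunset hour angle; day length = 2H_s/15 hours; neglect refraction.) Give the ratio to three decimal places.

1.099

A: H_s = arccos(−tan -14.9° · tan -9.3°) = 92.50°, so 2H_s/15 = 12.3333 h.
B: H_s = arccos(−tan 13.5° · tan -23.0°) = 84.15°, so 2H_s/15 = 11.2200 h.
Ratio A/B = 12.3333 / 11.2200 = 1.0992.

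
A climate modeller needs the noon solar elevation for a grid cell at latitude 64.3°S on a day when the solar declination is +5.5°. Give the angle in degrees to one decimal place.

20.2°

At local solar noon the hour angle is zero, so the elevation is 90° − |φ − δ| = 90° − |-64.3° − (5.5°)| = 90° − 69.8° = 20.2°.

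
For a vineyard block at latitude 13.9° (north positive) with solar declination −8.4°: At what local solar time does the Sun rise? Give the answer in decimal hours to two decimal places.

−tan φ tan δ = −(0.2475)(-0.1477) = 0.0366; H_s = arccos(0.0366) = 87.90°.
Sunrise is at 12 − H_s/15 = 12 − 5.860 = 6.140 h local solar time.

6.14 h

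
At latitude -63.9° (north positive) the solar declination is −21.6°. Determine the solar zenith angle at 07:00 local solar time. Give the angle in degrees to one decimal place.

64.1°

Hour angle H = 15° × (7 − 12) = -75.00°.
With φ = -63.9°, δ = -21.6°, H = -75.00°: sin φ sin δ = 0.3306, cos φ cos δ cos H = 0.1059, so cos θ_z = 0.4365.
θ_z = arccos(0.4365) = 64.12°.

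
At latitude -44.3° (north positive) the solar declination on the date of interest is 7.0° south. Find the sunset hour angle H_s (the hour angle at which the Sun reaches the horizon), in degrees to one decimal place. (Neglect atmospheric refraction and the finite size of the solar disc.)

cos H_s = −tan(-44.3°) · tan(-7.0°) = -0.1198, so H_s = arccos(-0.1198) = 96.88°.

96.9°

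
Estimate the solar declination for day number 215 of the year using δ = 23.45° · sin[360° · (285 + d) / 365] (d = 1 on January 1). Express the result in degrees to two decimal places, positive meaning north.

360 × (285 + 215) / 365 = 493.151°; sin(493.151°) = 0.7296.
δ = 23.45 × 0.7296 = 17.109° ≈ +17.11°.

+17.11°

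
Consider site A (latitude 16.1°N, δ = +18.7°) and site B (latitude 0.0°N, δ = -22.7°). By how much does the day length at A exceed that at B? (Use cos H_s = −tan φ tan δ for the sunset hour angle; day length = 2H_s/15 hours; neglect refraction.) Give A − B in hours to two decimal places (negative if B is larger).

+0.75 h

A: H_s = arccos(−tan 16.1° · tan 18.7°) = 95.61°, so 2H_s/15 = 12.7480 h.
B: H_s = arccos(−tan 0.0° · tan -22.7°) = 90.00°, so 2H_s/15 = 12.0000 h.
A − B = 12.7480 − 12.0000 = 0.7480 h.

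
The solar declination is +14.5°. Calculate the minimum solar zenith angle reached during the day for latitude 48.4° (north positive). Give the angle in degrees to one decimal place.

33.9°

At local solar noon the hour angle is zero, so the zenith angle is |φ − δ| = |48.4° − (14.5°)| = 33.9°.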